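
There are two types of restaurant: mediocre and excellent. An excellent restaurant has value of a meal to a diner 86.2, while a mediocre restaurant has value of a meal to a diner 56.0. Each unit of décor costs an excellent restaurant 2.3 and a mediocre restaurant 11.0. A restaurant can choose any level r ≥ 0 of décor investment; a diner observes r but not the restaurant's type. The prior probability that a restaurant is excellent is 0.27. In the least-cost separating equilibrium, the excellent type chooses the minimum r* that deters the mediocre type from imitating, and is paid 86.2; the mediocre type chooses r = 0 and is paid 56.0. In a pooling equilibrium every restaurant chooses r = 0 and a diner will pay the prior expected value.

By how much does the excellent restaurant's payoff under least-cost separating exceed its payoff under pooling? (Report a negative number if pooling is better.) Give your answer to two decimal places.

Least-cost separating signal: r* solves 56.0 = 86.2 − 11.0·r*, so r* = (86.2 − 56.0)/11.0 ≈ 2.7455.
Excellent type's separating payoff: 86.2 − 2.3 × r* = 86.2 − 2.3 × (86.2 − 56.0)/11.0 = 86.2 − 69.46/11.0 ≈ 79.8855.
Pooling payoff: 0.27 × 86.2 + 0.73 × 56.0 = 64.154.
Difference: 79.8855 − 64.154 = 15.7315, i.e. 15.73 to two decimal places.
The excellent type prefers to separate.

15.73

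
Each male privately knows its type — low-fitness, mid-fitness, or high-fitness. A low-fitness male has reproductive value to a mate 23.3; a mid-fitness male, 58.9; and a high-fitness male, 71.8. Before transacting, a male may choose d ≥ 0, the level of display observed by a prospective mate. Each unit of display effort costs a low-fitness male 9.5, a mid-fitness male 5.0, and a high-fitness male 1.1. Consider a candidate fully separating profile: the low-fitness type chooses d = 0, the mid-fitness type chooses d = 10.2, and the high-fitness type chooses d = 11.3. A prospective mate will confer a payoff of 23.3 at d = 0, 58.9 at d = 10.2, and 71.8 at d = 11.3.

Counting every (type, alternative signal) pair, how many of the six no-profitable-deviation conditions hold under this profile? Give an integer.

4

High-fitness (own payoff 71.8 − 1.1×11.3 = 59.37): to d=0 gives 23.3 → no gain ✓; to d=10.2 gives 58.9 − 1.1×10.2 = 47.68 → no gain ✓.
Low-fitness (own payoff 23.3): to d=10.2 gives 58.9 − 9.5×10.2 = -38 → no gain ✓; to d=11.3 gives 71.8 − 9.5×11.3 = -35.55 → no gain ✓.
Mid-fitness (own payoff 58.9 − 5.0×10.2 = 7.9): to d=0 gives 23.3 → profitable ✗; to d=11.3 gives 71.8 − 5.0×11.3 = 15.3 → profitable ✗.
4 of the 6 constraints hold; not an equilibrium.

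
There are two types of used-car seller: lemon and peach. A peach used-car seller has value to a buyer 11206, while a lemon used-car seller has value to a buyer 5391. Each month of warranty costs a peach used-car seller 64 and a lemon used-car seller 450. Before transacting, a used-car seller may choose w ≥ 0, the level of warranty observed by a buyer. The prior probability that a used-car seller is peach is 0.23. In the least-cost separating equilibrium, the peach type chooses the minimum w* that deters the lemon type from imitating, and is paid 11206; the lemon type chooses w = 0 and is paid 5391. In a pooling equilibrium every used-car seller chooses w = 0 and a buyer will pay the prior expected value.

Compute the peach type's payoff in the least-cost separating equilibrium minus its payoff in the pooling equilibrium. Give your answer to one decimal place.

Least-cost separating signal: w* solves 5391 = 11206 − 450·w*, so w* = (11206 − 5391)/450 ≈ 12.9222.
Peach type's separating payoff: 11206 − 64 × w* = 11206 − 64 × (11206 − 5391)/450 = 11206 − 372160/450 ≈ 10378.978.
Pooling payoff: 0.23 × 11206 + 0.77 × 5391 = 6728.45.
Difference: 10378.978 − 6728.45 = 3650.528, i.e. 3650.5 to one decimal place.
The peach type prefers to separate.

3650.5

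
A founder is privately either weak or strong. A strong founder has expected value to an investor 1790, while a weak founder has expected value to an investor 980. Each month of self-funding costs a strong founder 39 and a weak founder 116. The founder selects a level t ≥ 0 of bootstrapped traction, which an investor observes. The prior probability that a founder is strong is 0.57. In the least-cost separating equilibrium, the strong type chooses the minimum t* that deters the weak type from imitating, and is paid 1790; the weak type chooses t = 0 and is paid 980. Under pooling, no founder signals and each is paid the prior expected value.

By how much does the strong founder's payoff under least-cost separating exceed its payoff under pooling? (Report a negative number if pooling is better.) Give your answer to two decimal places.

Least-cost separating signal: t* solves 980 = 1790 − 116·t*, so t* = (1790 − 980)/116 ≈ 6.9828.
Strong type's separating payoff: 1790 − 39 × t* = 1790 − 39 × (1790 − 980)/116 = 1790 − 31590/116 ≈ 1517.6724.
Pooling payoff: 0.57 × 1790 + 0.43 × 980 = 1441.7.
Difference: 1517.6724 − 1441.7 = 75.9724, i.e. 75.97 to two decimal places.
The strong type prefers to separate.

75.97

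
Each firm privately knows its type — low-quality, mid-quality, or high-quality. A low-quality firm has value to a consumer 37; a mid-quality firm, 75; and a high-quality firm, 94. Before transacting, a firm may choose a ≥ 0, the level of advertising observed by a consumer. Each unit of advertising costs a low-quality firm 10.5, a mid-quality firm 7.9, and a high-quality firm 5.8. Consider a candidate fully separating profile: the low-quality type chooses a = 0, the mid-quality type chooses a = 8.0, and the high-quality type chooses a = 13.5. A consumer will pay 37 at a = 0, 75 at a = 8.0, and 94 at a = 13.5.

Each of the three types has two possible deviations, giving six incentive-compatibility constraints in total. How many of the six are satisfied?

Mid-quality (own payoff 75 − 7.9×8.0 = 11.8): to a=0 gives 37 → profitable ✗; to a=13.5 gives 94 − 7.9×13.5 = -12.65 → no gain ✓.
High-quality (own payoff 94 − 5.8×13.5 = 15.7): to a=0 gives 37 → profitable ✗; to a=8.0 gives 75 − 5.8×8.0 = 28.6 → profitable ✗.
Low-quality (own payoff 37): to a=8.0 gives 75 − 10.5×8.0 = -9 → no gain ✓; to a=13.5 gives 94 − 10.5×13.5 = -47.75 → no gain ✓.
3 of the 6 constraints hold; not an equilibrium.

3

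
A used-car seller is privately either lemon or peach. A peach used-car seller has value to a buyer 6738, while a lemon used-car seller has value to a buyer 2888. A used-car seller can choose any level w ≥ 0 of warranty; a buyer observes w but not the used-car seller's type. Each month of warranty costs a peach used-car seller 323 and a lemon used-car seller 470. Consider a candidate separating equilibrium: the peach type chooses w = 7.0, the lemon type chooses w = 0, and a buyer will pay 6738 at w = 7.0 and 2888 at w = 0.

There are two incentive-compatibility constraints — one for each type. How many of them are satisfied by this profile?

1

Peach type: signal → 6738 − 323 × 7.0 = 4477; deviate to 0 → 2888. IC holds (4477 ≥ 2888).
Lemon type: stay at 0 → 2888; mimic → 6738 − 470 × 7.0 = 3448. IC fails (2888 < 3448).
1 of 2 constraints hold, so this profile is not an equilibrium.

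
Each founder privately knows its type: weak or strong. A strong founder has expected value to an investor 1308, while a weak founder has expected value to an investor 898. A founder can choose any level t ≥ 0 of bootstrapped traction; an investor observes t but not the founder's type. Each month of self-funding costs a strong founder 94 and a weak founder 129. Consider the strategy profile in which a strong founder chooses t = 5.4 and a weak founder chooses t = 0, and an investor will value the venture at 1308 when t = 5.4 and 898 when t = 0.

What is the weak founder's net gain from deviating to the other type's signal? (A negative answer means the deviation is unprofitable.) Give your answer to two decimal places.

Playing t = 0 the weak founder receives 898.
Deviating to t = 5.4 brings payment 1308 at cost 129 × 5.4 = 696.6, netting 611.4.
Gain from deviating: 611.4 − 898 = -286.60.
The gain is negative, so the weak type's incentive-compatibility constraint is satisfied.

-286.60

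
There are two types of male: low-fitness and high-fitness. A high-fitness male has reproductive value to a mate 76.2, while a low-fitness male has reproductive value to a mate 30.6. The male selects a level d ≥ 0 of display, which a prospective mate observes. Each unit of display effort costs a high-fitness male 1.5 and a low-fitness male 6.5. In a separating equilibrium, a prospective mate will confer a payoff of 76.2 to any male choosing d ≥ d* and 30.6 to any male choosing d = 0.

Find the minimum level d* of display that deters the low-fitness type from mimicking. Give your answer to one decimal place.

A low-fitness male choosing d = 0 receives 30.6.
Imitating at d* instead would pay 76.2 at cost 6.5·d*, netting 76.2 − 6.5·d*.
Indifference: 30.6 = 76.2 − 6.5·d*, so d* = (76.2 − 30.6) / 6.5 ≈ 7.0.
At d* the low-fitness type's incentive constraint just binds; the high-fitness type strictly prefers d* since its per-unit cost is lower.

7.0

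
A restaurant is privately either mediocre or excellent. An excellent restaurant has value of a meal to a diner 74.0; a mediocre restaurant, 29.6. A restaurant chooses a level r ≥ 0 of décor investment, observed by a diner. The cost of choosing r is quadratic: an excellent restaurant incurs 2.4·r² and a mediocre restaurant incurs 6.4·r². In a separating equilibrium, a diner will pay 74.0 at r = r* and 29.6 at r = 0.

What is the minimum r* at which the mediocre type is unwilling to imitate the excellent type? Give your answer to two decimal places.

2.63

The mediocre type at r = 0 receives 29.6; imitating at r* yields 74.0 − 6.4·r*².
Indifference: 29.6 = 74.0 − 6.4·r*², so r*² = (74.0 − 29.6) / 6.4 = 6.9375.
r* = √6.9375 ≈ 2.63.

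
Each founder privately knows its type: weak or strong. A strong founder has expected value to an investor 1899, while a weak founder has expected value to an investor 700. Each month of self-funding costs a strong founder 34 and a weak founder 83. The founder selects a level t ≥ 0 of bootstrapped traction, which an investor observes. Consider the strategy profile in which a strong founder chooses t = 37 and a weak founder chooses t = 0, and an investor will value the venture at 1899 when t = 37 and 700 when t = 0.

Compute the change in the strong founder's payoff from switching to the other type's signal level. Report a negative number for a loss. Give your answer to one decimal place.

Playing t = 37 the strong founder receives 1899 − 34 × 37 = 641.
Deviating to t = 0 yields 700 instead.
Gain from deviating: 700 − 641 = 59.0.
The gain is positive, so the strong type's incentive-compatibility constraint is violated — this profile is not a separating equilibrium.

59.0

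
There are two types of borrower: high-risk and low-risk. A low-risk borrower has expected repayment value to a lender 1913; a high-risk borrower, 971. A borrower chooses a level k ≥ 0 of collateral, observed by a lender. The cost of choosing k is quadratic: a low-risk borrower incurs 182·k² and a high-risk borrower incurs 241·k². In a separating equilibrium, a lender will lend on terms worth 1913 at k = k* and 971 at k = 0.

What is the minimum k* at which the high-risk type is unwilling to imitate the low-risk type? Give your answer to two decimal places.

The high-risk type at k = 0 receives 971; imitating at k* yields 1913 − 241·k*².
Indifference: 971 = 1913 − 241·k*², so k*² = (1913 − 971) / 241 ≈ 3.9087.
k* = √3.9087 ≈ 1.98.

1.98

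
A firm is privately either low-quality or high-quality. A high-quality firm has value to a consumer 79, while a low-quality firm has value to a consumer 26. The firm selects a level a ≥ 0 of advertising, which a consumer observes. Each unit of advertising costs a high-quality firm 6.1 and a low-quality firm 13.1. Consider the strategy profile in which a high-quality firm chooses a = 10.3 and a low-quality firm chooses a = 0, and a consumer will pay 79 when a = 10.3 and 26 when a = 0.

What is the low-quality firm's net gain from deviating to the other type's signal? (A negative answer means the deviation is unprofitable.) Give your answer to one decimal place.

Playing a = 0 the low-quality firm receives 26.
Deviating to a = 10.3 brings payment 79 at cost 13.1 × 10.3 = 134.93, netting -55.93.
Gain from deviating: -55.93 − 26 = -81.93, i.e. -81.9 to one decimal place.
The gain is negative, so the low-quality type's incentive-compatibility constraint is satisfied.

-81.9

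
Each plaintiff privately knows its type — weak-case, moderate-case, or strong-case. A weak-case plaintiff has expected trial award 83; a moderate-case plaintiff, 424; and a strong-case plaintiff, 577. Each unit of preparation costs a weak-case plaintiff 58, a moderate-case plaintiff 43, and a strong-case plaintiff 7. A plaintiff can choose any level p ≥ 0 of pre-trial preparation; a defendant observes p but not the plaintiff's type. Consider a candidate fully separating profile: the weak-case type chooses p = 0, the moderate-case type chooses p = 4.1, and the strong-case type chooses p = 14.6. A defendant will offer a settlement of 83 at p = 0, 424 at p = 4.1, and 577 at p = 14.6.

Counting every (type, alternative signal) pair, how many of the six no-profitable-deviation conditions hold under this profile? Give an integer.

Weak-case (own payoff 83): to p=4.1 gives 424 − 58×4.1 = 186.2 → profitable ✗; to p=14.6 gives 577 − 58×14.6 = -269.8 → no gain ✓.
Moderate-case (own payoff 424 − 43×4.1 = 247.7): to p=0 gives 83 → no gain ✓; to p=14.6 gives 577 − 43×14.6 = -50.8 → no gain ✓.
Strong-case (own payoff 577 − 7×14.6 = 474.8): to p=0 gives 83 → no gain ✓; to p=4.1 gives 424 − 7×4.1 = 395.3 → no gain ✓.
5 of the 6 constraints hold; not an equilibrium.

5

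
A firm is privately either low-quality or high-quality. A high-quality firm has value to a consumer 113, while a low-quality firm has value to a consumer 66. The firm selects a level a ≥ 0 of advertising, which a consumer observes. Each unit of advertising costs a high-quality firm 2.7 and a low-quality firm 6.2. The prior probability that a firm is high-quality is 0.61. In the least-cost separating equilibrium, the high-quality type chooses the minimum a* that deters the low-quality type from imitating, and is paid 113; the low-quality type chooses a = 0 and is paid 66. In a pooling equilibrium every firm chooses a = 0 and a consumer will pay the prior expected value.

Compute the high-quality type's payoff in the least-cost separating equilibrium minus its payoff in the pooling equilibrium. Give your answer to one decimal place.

Least-cost separating signal: a* solves 66 = 113 − 6.2·a*, so a* = (113 − 66)/6.2 ≈ 7.5806.
High-quality type's separating payoff: 113 − 2.7 × a* = 113 − 2.7 × (113 − 66)/6.2 = 113 − 126.9/6.2 ≈ 92.532.
Pooling payoff: 0.61 × 113 + 0.39 × 66 = 94.67.
Difference: 92.532 − 94.67 = -2.138, i.e. -2.1 to one decimal place.
The high-quality type would prefer the pooling outcome.

-2.1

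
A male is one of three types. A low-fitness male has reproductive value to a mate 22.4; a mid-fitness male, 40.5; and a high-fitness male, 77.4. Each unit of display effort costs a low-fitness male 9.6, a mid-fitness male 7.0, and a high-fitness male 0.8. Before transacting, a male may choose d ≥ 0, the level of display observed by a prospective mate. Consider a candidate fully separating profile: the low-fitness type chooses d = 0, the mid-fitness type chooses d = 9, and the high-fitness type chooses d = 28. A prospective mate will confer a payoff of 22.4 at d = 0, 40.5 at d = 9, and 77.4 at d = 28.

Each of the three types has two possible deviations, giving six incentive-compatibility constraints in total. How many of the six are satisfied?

Low-fitness (own payoff 22.4): to d=9 gives 40.5 − 9.6×9 = -45.9 → no gain ✓; to d=28 gives 77.4 − 9.6×28 = -191.4 → no gain ✓.
Mid-fitness (own payoff 40.5 − 7.0×9 = -22.5): to d=0 gives 22.4 → profitable ✗; to d=28 gives 77.4 − 7.0×28 = -118.6 → no gain ✓.
High-fitness (own payoff 77.4 − 0.8×28 = 55): to d=0 gives 22.4 → no gain ✓; to d=9 gives 40.5 − 0.8×9 = 33.3 → no gain ✓.
5 of the 6 constraints hold; not an equilibrium.

5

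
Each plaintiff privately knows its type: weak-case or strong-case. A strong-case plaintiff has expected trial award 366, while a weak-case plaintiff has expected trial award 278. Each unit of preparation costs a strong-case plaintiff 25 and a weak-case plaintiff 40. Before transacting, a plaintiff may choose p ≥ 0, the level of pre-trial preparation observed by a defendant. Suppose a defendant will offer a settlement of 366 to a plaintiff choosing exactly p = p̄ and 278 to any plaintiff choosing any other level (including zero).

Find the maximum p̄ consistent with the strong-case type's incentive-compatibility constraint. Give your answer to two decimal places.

Choosing p̄ yields the strong-case type 366 − 25·p̄; choosing zero yields 278.
The strong-case type is indifferent at 366 − 25·p̄ = 278, i.e. p̄ = (366 − 278) / 25 = 3.52.
For any p̄ above 3.52 the strong-case type would rather pool at zero, so separation collapses.

3.52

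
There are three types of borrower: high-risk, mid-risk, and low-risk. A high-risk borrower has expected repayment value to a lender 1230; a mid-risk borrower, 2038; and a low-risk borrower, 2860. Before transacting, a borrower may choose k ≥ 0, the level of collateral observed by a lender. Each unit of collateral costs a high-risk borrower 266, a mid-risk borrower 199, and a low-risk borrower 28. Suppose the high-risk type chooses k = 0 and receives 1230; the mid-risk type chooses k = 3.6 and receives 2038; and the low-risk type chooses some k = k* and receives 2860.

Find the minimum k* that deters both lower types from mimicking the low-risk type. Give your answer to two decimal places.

Mid-risk type (on-path payoff 2038 − 199×3.6 = 1321.6) won't mimic when 1321.6 ≥ 2860 − 199·k*, i.e. k* ≥ 7.73.
High-risk type (on-path payoff 1230) won't mimic when 1230 ≥ 2860 − 266·k*, i.e. k* ≥ 6.13.
Both must hold, so k* = max(6.13, 7.73) = 7.73. The mid-risk type's constraint binds.

7.73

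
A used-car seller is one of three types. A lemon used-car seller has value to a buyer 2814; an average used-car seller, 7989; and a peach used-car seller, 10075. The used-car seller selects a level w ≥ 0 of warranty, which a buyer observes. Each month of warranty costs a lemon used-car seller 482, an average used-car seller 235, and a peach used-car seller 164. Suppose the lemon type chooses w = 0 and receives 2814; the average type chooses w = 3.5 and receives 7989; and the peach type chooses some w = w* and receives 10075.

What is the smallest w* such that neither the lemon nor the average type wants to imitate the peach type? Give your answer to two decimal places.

15.06

Lemon type (on-path payoff 2814) won't mimic when 2814 ≥ 10075 − 482·w*, i.e. w* ≥ 15.06.
Average type (on-path payoff 7989 − 235×3.5 = 7166.5) won't mimic when 7166.5 ≥ 10075 − 235·w*, i.e. w* ≥ 12.38.
Both must hold, so w* = max(15.06, 12.38) = 15.06. The lemon type's constraint binds.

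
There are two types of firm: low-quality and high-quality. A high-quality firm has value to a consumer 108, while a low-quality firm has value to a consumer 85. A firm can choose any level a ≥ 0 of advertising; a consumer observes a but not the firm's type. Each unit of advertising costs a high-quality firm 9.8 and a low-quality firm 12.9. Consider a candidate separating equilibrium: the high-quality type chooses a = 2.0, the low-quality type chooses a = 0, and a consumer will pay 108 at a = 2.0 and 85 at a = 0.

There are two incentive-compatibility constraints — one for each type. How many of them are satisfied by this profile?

2

High-quality type: signal → 108 − 9.8 × 2.0 = 88.4; deviate to 0 → 85. IC holds (88.4 ≥ 85).
Low-quality type: stay at 0 → 85; mimic → 108 − 12.9 × 2.0 = 82.2. IC holds (85 ≥ 82.2).
2 of 2 constraints hold, so this is a separating equilibrium.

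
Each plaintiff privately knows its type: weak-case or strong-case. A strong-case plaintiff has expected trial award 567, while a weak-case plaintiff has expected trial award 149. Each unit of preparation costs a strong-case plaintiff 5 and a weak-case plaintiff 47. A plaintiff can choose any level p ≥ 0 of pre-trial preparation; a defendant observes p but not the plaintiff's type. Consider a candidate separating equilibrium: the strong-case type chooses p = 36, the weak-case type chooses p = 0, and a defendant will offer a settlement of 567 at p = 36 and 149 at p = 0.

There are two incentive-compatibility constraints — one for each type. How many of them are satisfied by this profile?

Weak-case type: stay at 0 → 149; mimic → 567 − 47 × 36 = -1125. IC holds (149 ≥ -1125).
Strong-case type: signal → 567 − 5 × 36 = 387; deviate to 0 → 149. IC holds (387 ≥ 149).
2 of 2 constraints hold, so this is a separating equilibrium.

2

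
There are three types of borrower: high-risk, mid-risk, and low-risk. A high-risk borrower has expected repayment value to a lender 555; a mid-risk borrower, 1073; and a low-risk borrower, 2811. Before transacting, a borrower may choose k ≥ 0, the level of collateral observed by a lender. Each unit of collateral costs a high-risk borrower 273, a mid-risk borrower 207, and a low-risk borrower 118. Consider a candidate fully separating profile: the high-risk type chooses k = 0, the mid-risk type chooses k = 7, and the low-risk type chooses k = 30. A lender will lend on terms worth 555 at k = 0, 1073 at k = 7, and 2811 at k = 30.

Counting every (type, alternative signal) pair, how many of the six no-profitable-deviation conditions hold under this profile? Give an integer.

3

High-risk (own payoff 555): to k=7 gives 1073 − 273×7 = -838 → no gain ✓; to k=30 gives 2811 − 273×30 = -5379 → no gain ✓.
Low-risk (own payoff 2811 − 118×30 = -729): to k=0 gives 555 → profitable ✗; to k=7 gives 1073 − 118×7 = 247 → profitable ✗.
Mid-risk (own payoff 1073 − 207×7 = -376): to k=0 gives 555 → profitable ✗; to k=30 gives 2811 − 207×30 = -3399 → no gain ✓.
3 of the 6 constraints hold; not an equilibrium.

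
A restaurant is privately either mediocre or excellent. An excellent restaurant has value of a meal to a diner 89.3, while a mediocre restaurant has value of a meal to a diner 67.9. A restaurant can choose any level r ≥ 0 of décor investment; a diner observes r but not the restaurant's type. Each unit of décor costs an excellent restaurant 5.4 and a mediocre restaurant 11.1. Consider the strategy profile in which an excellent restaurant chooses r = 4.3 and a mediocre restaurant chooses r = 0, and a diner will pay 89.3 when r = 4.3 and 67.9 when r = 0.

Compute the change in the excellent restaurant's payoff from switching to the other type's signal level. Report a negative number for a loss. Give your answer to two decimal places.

1.82

Playing r = 4.3 the excellent restaurant receives 89.3 − 5.4 × 4.3 = 66.08.
Deviating to r = 0 yields 67.9 instead.
Gain from deviating: 67.9 − 66.08 = 1.82.
The gain is positive, so the excellent type's incentive-compatibility constraint is violated — this profile is not a separating equilibrium.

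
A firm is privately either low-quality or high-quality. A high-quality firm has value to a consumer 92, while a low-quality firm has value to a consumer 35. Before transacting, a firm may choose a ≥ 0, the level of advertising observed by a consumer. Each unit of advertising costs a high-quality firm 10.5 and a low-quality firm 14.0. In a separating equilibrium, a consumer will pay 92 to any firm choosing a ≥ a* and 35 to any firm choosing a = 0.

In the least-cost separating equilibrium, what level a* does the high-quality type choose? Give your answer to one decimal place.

A low-quality firm choosing a = 0 receives 35.
Imitating at a* instead would pay 92 at cost 14.0·a*, netting 92 − 14.0·a*.
Indifference: 35 = 92 − 14.0·a*, so a* = (92 − 35) / 14.0 ≈ 4.1.
This is the low-quality type's binding incentive-compatibility constraint; any a ≥ 4.1 sustains separation on that side.

4.1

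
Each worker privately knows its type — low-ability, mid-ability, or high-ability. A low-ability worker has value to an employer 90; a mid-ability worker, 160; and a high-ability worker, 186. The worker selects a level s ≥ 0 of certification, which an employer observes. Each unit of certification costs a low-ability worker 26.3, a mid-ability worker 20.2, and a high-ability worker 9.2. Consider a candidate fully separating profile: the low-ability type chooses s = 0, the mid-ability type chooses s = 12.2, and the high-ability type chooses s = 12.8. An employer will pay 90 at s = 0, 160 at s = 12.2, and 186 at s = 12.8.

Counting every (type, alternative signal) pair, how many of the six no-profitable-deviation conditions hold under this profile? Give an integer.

3

Low-ability (own payoff 90): to s=12.2 gives 160 − 26.3×12.2 = -160.86 → no gain ✓; to s=12.8 gives 186 − 26.3×12.8 = -150.64 → no gain ✓.
Mid-ability (own payoff 160 − 20.2×12.2 = -86.44): to s=0 gives 90 → profitable ✗; to s=12.8 gives 186 − 20.2×12.8 = -72.56 → profitable ✗.
High-ability (own payoff 186 − 9.2×12.8 = 68.24): to s=0 gives 90 → profitable ✗; to s=12.2 gives 160 − 9.2×12.2 = 47.76 → no gain ✓.
3 of the 6 constraints hold; not an equilibrium.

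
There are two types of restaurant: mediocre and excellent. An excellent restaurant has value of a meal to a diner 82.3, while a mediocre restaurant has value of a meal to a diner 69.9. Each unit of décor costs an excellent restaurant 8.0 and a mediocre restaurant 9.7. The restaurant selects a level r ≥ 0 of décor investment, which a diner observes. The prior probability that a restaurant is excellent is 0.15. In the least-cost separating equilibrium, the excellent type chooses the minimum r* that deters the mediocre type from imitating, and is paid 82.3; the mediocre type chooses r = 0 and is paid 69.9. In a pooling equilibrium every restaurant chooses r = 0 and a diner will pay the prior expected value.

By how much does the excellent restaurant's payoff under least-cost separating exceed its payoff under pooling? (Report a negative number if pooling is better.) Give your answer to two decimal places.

Least-cost separating signal: r* solves 69.9 = 82.3 − 9.7·r*, so r* = (82.3 − 69.9)/9.7 ≈ 1.2784.
Excellent type's separating payoff: 82.3 − 8.0 × r* = 82.3 − 8.0 × (82.3 − 69.9)/9.7 = 82.3 − 99.2/9.7 ≈ 72.0732.
Pooling payoff: 0.15 × 82.3 + 0.85 × 69.9 = 71.76.
Difference: 72.0732 − 71.76 = 0.3132, i.e. 0.31 to two decimal places.
The excellent type prefers to separate.

0.31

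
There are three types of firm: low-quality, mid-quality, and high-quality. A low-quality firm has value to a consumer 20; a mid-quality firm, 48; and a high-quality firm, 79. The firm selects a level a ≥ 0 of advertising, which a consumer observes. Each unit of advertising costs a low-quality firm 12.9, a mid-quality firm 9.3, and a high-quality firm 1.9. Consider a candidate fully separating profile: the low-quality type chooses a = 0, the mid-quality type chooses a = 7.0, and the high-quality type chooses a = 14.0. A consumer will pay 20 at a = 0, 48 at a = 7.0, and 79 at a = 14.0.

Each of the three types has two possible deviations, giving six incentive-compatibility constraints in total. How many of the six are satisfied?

5

Low-quality (own payoff 20): to a=7.0 gives 48 − 12.9×7.0 = -42.3 → no gain ✓; to a=14.0 gives 79 − 12.9×14.0 = -101.6 → no gain ✓.
Mid-quality (own payoff 48 − 9.3×7.0 = -17.1): to a=0 gives 20 → profitable ✗; to a=14.0 gives 79 − 9.3×14.0 = -51.2 → no gain ✓.
High-quality (own payoff 79 − 1.9×14.0 = 52.4): to a=0 gives 20 → no gain ✓; to a=7.0 gives 48 − 1.9×7.0 = 34.7 → no gain ✓.
5 of the 6 constraints hold; not an equilibrium.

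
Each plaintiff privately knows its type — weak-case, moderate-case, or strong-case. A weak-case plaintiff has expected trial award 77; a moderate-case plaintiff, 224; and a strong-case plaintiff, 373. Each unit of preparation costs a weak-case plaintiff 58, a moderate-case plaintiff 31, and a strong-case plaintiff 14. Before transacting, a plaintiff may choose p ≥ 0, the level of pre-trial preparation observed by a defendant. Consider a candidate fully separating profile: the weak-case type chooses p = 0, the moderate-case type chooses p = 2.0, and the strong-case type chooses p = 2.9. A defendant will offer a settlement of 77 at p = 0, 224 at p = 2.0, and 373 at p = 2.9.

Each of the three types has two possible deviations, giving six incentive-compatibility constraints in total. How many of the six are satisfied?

3

Weak-case (own payoff 77): to p=2.0 gives 224 − 58×2.0 = 108 → profitable ✗; to p=2.9 gives 373 − 58×2.9 = 204.8 → profitable ✗.
Strong-case (own payoff 373 − 14×2.9 = 332.4): to p=0 gives 77 → no gain ✓; to p=2.0 gives 224 − 14×2.0 = 196 → no gain ✓.
Moderate-case (own payoff 224 − 31×2.0 = 162): to p=0 gives 77 → no gain ✓; to p=2.9 gives 373 − 31×2.9 = 283.1 → profitable ✗.
3 of the 6 constraints hold; not an equilibrium.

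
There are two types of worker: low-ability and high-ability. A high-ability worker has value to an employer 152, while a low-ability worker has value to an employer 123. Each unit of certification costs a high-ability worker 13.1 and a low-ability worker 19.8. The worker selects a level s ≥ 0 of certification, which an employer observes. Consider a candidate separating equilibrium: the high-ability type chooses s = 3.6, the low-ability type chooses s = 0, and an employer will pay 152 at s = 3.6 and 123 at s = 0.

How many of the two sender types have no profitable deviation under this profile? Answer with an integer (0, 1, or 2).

Low-ability type: stay at 0 → 123; mimic → 152 − 19.8 × 3.6 = 80.72. IC holds (123 ≥ 80.72).
High-ability type: signal → 152 − 13.1 × 3.6 = 104.84; deviate to 0 → 123. IC fails (104.84 < 123).
1 of 2 constraints hold, so this profile is not an equilibrium.

1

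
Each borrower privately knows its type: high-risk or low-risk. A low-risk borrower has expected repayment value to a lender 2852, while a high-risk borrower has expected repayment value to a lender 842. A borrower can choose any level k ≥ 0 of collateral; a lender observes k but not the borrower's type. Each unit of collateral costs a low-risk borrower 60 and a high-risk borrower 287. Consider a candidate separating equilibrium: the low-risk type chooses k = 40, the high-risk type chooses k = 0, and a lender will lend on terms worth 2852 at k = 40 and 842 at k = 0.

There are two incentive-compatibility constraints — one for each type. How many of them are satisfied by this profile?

Low-risk type: signal → 2852 − 60 × 40 = 452; deviate to 0 → 842. IC fails (452 < 842).
High-risk type: stay at 0 → 842; mimic → 2852 − 287 × 40 = -8628. IC holds (842 ≥ -8628).
1 of 2 constraints hold, so this profile is not an equilibrium.

1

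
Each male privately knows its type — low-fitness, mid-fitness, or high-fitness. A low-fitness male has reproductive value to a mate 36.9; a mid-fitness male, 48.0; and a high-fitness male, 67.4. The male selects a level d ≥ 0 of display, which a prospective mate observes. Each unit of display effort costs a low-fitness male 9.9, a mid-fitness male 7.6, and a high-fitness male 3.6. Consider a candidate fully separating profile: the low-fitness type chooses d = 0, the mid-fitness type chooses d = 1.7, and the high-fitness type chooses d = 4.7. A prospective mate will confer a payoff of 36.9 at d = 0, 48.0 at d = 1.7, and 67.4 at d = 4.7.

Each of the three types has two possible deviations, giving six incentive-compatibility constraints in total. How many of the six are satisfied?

Low-fitness (own payoff 36.9): to d=1.7 gives 48.0 − 9.9×1.7 = 31.17 → no gain ✓; to d=4.7 gives 67.4 − 9.9×4.7 = 20.87 → no gain ✓.
High-fitness (own payoff 67.4 − 3.6×4.7 = 50.48): to d=0 gives 36.9 → no gain ✓; to d=1.7 gives 48.0 − 3.6×1.7 = 41.88 → no gain ✓.
Mid-fitness (own payoff 48.0 − 7.6×1.7 = 35.08): to d=0 gives 36.9 → profitable ✗; to d=4.7 gives 67.4 − 7.6×4.7 = 31.68 → no gain ✓.
5 of the 6 constraints hold; not an equilibrium.

5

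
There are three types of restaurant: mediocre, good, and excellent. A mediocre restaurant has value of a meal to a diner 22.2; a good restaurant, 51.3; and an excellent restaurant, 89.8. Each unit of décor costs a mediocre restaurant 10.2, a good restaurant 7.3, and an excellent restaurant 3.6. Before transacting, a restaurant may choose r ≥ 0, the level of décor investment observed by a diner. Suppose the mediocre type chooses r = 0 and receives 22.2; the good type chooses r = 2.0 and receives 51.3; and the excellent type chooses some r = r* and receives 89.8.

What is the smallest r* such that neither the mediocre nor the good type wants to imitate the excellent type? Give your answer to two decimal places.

7.27

Good type (on-path payoff 51.3 − 7.3×2.0 = 36.7) won't mimic when 36.7 ≥ 89.8 − 7.3·r*, i.e. r* ≥ 7.27.
Mediocre type (on-path payoff 22.2) won't mimic when 22.2 ≥ 89.8 − 10.2·r*, i.e. r* ≥ 6.63.
Both must hold, so r* = max(6.63, 7.27) = 7.27. The good type's constraint binds.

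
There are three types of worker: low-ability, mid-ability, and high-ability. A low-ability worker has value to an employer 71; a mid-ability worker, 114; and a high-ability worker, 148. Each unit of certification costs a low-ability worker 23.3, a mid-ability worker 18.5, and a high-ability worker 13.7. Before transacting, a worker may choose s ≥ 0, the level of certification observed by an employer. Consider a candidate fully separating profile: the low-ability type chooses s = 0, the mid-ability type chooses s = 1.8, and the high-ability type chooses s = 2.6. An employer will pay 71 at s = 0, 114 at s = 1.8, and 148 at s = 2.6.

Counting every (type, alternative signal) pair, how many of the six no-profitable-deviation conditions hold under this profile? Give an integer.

High-ability (own payoff 148 − 13.7×2.6 = 112.38): to s=0 gives 71 → no gain ✓; to s=1.8 gives 114 − 13.7×1.8 = 89.34 → no gain ✓.
Mid-ability (own payoff 114 − 18.5×1.8 = 80.7): to s=0 gives 71 → no gain ✓; to s=2.6 gives 148 − 18.5×2.6 = 99.9 → profitable ✗.
Low-ability (own payoff 71): to s=1.8 gives 114 − 23.3×1.8 = 72.06 → profitable ✗; to s=2.6 gives 148 − 23.3×2.6 = 87.42 → profitable ✗.
3 of the 6 constraints hold; not an equilibrium.

3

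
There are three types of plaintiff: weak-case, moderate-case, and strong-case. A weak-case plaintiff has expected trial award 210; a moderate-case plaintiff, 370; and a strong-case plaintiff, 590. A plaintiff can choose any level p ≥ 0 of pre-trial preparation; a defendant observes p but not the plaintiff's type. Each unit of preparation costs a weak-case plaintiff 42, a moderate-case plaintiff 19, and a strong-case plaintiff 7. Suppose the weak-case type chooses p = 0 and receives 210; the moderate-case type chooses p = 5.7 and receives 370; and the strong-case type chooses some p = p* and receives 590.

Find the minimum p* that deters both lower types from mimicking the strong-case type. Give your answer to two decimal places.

17.28

Moderate-case type (on-path payoff 370 − 19×5.7 = 261.7) won't mimic when 261.7 ≥ 590 − 19·p*, i.e. p* ≥ 17.28.
Weak-case type (on-path payoff 210) won't mimic when 210 ≥ 590 − 42·p*, i.e. p* ≥ 9.05.
Both must hold, so p* = max(9.05, 17.28) = 17.28. The moderate-case type's constraint binds.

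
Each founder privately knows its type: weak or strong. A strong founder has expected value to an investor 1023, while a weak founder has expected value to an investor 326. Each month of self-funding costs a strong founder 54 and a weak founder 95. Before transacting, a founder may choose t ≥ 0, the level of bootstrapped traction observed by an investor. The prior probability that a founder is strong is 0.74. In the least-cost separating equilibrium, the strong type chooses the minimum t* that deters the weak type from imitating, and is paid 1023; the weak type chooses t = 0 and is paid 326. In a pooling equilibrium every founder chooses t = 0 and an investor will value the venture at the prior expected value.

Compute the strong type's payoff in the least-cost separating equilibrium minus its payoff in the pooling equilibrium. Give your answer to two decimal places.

-214.97

Least-cost separating signal: t* solves 326 = 1023 − 95·t*, so t* = (1023 − 326)/95 ≈ 7.3368.
Strong type's separating payoff: 1023 − 54 × t* = 1023 − 54 × (1023 − 326)/95 = 1023 − 37638/95 ≈ 626.8105.
Pooling payoff: 0.74 × 1023 + 0.26 × 326 = 841.78.
Difference: 626.8105 − 841.78 = -214.9695, i.e. -214.97 to two decimal places.
The strong type would prefer the pooling outcome.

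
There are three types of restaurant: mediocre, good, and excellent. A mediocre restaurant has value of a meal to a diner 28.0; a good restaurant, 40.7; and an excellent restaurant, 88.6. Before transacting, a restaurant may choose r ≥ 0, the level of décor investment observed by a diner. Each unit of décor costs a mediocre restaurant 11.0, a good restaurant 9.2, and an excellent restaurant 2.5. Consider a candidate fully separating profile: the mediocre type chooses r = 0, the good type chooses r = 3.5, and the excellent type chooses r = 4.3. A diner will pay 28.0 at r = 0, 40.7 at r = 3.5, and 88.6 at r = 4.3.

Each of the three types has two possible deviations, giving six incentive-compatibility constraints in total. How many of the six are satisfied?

Excellent (own payoff 88.6 − 2.5×4.3 = 77.85): to r=0 gives 28.0 → no gain ✓; to r=3.5 gives 40.7 − 2.5×3.5 = 31.95 → no gain ✓.
Good (own payoff 40.7 − 9.2×3.5 = 8.5): to r=0 gives 28.0 → profitable ✗; to r=4.3 gives 88.6 − 9.2×4.3 = 49.04 → profitable ✗.
Mediocre (own payoff 28.0): to r=3.5 gives 40.7 − 11.0×3.5 = 2.2 → no gain ✓; to r=4.3 gives 88.6 − 11.0×4.3 = 41.3 → profitable ✗.
3 of the 6 constraints hold; not an equilibrium.

3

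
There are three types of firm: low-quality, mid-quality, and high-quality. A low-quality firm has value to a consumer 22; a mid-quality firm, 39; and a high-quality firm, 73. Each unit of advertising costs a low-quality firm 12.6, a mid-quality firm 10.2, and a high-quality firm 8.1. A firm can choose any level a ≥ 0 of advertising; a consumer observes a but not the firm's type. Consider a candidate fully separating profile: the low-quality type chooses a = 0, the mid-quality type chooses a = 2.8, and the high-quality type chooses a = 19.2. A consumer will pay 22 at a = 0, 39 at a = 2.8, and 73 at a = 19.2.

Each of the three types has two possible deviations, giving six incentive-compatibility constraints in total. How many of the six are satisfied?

Mid-quality (own payoff 39 − 10.2×2.8 = 10.44): to a=0 gives 22 → profitable ✗; to a=19.2 gives 73 − 10.2×19.2 = -122.84 → no gain ✓.
Low-quality (own payoff 22): to a=2.8 gives 39 − 12.6×2.8 = 3.72 → no gain ✓; to a=19.2 gives 73 − 12.6×19.2 = -168.92 → no gain ✓.
High-quality (own payoff 73 − 8.1×19.2 = -82.52): to a=0 gives 22 → profitable ✗; to a=2.8 gives 39 − 8.1×2.8 = 16.32 → profitable ✗.
3 of the 6 constraints hold; not an equilibrium.

3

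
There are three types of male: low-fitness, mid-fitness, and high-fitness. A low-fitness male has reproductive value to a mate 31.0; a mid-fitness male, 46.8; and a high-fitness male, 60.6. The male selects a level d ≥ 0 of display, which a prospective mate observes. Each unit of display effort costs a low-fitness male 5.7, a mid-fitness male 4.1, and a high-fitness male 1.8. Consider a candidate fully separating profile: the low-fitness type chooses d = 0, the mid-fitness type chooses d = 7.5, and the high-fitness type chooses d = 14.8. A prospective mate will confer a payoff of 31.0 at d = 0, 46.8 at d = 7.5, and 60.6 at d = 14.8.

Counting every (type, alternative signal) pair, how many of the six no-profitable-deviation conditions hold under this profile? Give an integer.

Low-fitness (own payoff 31.0): to d=7.5 gives 46.8 − 5.7×7.5 = 4.05 → no gain ✓; to d=14.8 gives 60.6 − 5.7×14.8 = -23.76 → no gain ✓.
High-fitness (own payoff 60.6 − 1.8×14.8 = 33.96): to d=0 gives 31.0 → no gain ✓; to d=7.5 gives 46.8 − 1.8×7.5 = 33.3 → no gain ✓.
Mid-fitness (own payoff 46.8 − 4.1×7.5 = 16.05): to d=0 gives 31.0 → profitable ✗; to d=14.8 gives 60.6 − 4.1×14.8 = -0.08 → no gain ✓.
5 of the 6 constraints hold; not an equilibrium.

5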